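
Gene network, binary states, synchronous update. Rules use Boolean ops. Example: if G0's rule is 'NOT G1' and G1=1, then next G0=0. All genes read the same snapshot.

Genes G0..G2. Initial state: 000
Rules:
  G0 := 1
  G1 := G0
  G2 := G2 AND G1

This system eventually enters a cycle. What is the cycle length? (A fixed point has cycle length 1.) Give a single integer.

Answer: 1

Derivation:
Step 0: 000
Step 1: G0=1(const) G1=G0=0 G2=G2&G1=0&0=0 -> 100
Step 2: G0=1(const) G1=G0=1 G2=G2&G1=0&0=0 -> 110
Step 3: G0=1(const) G1=G0=1 G2=G2&G1=0&1=0 -> 110
State from step 3 equals state from step 2 -> cycle length 1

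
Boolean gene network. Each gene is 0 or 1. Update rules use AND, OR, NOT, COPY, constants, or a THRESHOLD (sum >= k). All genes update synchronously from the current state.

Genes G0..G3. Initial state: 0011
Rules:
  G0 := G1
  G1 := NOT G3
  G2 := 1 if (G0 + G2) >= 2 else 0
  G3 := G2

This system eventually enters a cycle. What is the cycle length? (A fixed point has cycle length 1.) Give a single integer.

Step 0: 0011
Step 1: G0=G1=0 G1=NOT G3=NOT 1=0 G2=(0+1>=2)=0 G3=G2=1 -> 0001
Step 2: G0=G1=0 G1=NOT G3=NOT 1=0 G2=(0+0>=2)=0 G3=G2=0 -> 0000
Step 3: G0=G1=0 G1=NOT G3=NOT 0=1 G2=(0+0>=2)=0 G3=G2=0 -> 0100
Step 4: G0=G1=1 G1=NOT G3=NOT 0=1 G2=(0+0>=2)=0 G3=G2=0 -> 1100
Step 5: G0=G1=1 G1=NOT G3=NOT 0=1 G2=(1+0>=2)=0 G3=G2=0 -> 1100
State from step 5 equals state from step 4 -> cycle length 1

Answer: 1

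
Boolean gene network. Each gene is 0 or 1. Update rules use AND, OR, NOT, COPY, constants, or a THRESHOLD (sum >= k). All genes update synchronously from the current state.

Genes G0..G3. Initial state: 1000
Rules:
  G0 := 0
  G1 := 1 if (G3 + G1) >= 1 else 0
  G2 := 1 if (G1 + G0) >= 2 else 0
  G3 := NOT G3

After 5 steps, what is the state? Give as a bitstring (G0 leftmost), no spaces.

Step 1: G0=0(const) G1=(0+0>=1)=0 G2=(0+1>=2)=0 G3=NOT G3=NOT 0=1 -> 0001
Step 2: G0=0(const) G1=(1+0>=1)=1 G2=(0+0>=2)=0 G3=NOT G3=NOT 1=0 -> 0100
Step 3: G0=0(const) G1=(0+1>=1)=1 G2=(1+0>=2)=0 G3=NOT G3=NOT 0=1 -> 0101
Step 4: G0=0(const) G1=(1+1>=1)=1 G2=(1+0>=2)=0 G3=NOT G3=NOT 1=0 -> 0100
Step 5: G0=0(const) G1=(0+1>=1)=1 G2=(1+0>=2)=0 G3=NOT G3=NOT 0=1 -> 0101

0101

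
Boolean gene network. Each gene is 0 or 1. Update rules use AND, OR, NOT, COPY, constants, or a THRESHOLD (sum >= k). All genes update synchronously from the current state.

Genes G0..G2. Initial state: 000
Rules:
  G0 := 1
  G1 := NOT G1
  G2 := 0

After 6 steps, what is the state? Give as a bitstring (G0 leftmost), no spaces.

Step 1: G0=1(const) G1=NOT G1=NOT 0=1 G2=0(const) -> 110
Step 2: G0=1(const) G1=NOT G1=NOT 1=0 G2=0(const) -> 100
Step 3: G0=1(const) G1=NOT G1=NOT 0=1 G2=0(const) -> 110
Step 4: G0=1(const) G1=NOT G1=NOT 1=0 G2=0(const) -> 100
Step 5: G0=1(const) G1=NOT G1=NOT 0=1 G2=0(const) -> 110
Step 6: G0=1(const) G1=NOT G1=NOT 1=0 G2=0(const) -> 100

100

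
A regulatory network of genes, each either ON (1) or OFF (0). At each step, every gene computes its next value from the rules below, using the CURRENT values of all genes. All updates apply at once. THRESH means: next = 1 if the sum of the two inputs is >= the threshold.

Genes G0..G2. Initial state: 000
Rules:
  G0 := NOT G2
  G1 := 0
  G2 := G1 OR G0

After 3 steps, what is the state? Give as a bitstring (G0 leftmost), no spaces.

Step 1: G0=NOT G2=NOT 0=1 G1=0(const) G2=G1|G0=0|0=0 -> 100
Step 2: G0=NOT G2=NOT 0=1 G1=0(const) G2=G1|G0=0|1=1 -> 101
Step 3: G0=NOT G2=NOT 1=0 G1=0(const) G2=G1|G0=0|1=1 -> 001

001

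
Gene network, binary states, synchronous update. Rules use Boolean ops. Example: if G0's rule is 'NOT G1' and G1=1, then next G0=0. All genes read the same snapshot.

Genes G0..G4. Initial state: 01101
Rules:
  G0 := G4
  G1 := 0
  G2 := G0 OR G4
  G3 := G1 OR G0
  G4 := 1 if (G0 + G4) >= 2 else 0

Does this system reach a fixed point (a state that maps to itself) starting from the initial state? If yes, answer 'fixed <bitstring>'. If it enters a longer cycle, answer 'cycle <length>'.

Step 0: 01101
Step 1: G0=G4=1 G1=0(const) G2=G0|G4=0|1=1 G3=G1|G0=1|0=1 G4=(0+1>=2)=0 -> 10110
Step 2: G0=G4=0 G1=0(const) G2=G0|G4=1|0=1 G3=G1|G0=0|1=1 G4=(1+0>=2)=0 -> 00110
Step 3: G0=G4=0 G1=0(const) G2=G0|G4=0|0=0 G3=G1|G0=0|0=0 G4=(0+0>=2)=0 -> 00000
Step 4: G0=G4=0 G1=0(const) G2=G0|G4=0|0=0 G3=G1|G0=0|0=0 G4=(0+0>=2)=0 -> 00000
Fixed point reached at step 3: 00000

Answer: fixed 00000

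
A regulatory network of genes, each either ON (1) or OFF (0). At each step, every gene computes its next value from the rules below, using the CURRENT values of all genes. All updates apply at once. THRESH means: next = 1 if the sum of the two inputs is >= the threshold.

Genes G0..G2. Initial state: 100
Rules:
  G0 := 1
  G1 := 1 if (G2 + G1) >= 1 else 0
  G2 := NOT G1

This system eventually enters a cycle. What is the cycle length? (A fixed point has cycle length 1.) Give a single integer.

Answer: 1

Derivation:
Step 0: 100
Step 1: G0=1(const) G1=(0+0>=1)=0 G2=NOT G1=NOT 0=1 -> 101
Step 2: G0=1(const) G1=(1+0>=1)=1 G2=NOT G1=NOT 0=1 -> 111
Step 3: G0=1(const) G1=(1+1>=1)=1 G2=NOT G1=NOT 1=0 -> 110
Step 4: G0=1(const) G1=(0+1>=1)=1 G2=NOT G1=NOT 1=0 -> 110
State from step 4 equals state from step 3 -> cycle length 1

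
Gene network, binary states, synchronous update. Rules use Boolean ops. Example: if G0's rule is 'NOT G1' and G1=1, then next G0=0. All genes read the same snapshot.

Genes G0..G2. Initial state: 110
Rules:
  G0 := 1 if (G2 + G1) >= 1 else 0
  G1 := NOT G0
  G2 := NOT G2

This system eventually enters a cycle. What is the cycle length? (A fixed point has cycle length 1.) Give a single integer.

Answer: 4

Derivation:
Step 0: 110
Step 1: G0=(0+1>=1)=1 G1=NOT G0=NOT 1=0 G2=NOT G2=NOT 0=1 -> 101
Step 2: G0=(1+0>=1)=1 G1=NOT G0=NOT 1=0 G2=NOT G2=NOT 1=0 -> 100
Step 3: G0=(0+0>=1)=0 G1=NOT G0=NOT 1=0 G2=NOT G2=NOT 0=1 -> 001
Step 4: G0=(1+0>=1)=1 G1=NOT G0=NOT 0=1 G2=NOT G2=NOT 1=0 -> 110
State from step 4 equals state from step 0 -> cycle length 4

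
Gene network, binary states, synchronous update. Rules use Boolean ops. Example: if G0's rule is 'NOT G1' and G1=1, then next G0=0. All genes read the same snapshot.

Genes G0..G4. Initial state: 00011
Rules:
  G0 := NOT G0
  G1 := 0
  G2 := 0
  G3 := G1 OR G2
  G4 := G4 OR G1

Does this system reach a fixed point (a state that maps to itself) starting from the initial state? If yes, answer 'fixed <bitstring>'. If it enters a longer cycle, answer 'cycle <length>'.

Answer: cycle 2

Derivation:
Step 0: 00011
Step 1: G0=NOT G0=NOT 0=1 G1=0(const) G2=0(const) G3=G1|G2=0|0=0 G4=G4|G1=1|0=1 -> 10001
Step 2: G0=NOT G0=NOT 1=0 G1=0(const) G2=0(const) G3=G1|G2=0|0=0 G4=G4|G1=1|0=1 -> 00001
Step 3: G0=NOT G0=NOT 0=1 G1=0(const) G2=0(const) G3=G1|G2=0|0=0 G4=G4|G1=1|0=1 -> 10001
Cycle of length 2 starting at step 1 -> no fixed point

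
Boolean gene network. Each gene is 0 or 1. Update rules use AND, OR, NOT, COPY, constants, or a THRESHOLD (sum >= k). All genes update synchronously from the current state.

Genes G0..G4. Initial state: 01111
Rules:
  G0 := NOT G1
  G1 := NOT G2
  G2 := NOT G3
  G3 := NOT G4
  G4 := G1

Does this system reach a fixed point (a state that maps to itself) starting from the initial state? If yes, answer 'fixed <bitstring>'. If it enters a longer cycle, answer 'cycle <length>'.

Step 0: 01111
Step 1: G0=NOT G1=NOT 1=0 G1=NOT G2=NOT 1=0 G2=NOT G3=NOT 1=0 G3=NOT G4=NOT 1=0 G4=G1=1 -> 00001
Step 2: G0=NOT G1=NOT 0=1 G1=NOT G2=NOT 0=1 G2=NOT G3=NOT 0=1 G3=NOT G4=NOT 1=0 G4=G1=0 -> 11100
Step 3: G0=NOT G1=NOT 1=0 G1=NOT G2=NOT 1=0 G2=NOT G3=NOT 0=1 G3=NOT G4=NOT 0=1 G4=G1=1 -> 00111
Step 4: G0=NOT G1=NOT 0=1 G1=NOT G2=NOT 1=0 G2=NOT G3=NOT 1=0 G3=NOT G4=NOT 1=0 G4=G1=0 -> 10000
Step 5: G0=NOT G1=NOT 0=1 G1=NOT G2=NOT 0=1 G2=NOT G3=NOT 0=1 G3=NOT G4=NOT 0=1 G4=G1=0 -> 11110
Step 6: G0=NOT G1=NOT 1=0 G1=NOT G2=NOT 1=0 G2=NOT G3=NOT 1=0 G3=NOT G4=NOT 0=1 G4=G1=1 -> 00011
Step 7: G0=NOT G1=NOT 0=1 G1=NOT G2=NOT 0=1 G2=NOT G3=NOT 1=0 G3=NOT G4=NOT 1=0 G4=G1=0 -> 11000
Step 8: G0=NOT G1=NOT 1=0 G1=NOT G2=NOT 0=1 G2=NOT G3=NOT 0=1 G3=NOT G4=NOT 0=1 G4=G1=1 -> 01111
Cycle of length 8 starting at step 0 -> no fixed point

Answer: cycle 8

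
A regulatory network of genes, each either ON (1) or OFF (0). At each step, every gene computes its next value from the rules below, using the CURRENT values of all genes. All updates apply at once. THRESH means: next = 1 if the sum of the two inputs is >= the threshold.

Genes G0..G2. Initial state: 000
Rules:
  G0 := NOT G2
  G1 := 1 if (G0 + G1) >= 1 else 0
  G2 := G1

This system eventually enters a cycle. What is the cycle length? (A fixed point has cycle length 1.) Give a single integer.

Step 0: 000
Step 1: G0=NOT G2=NOT 0=1 G1=(0+0>=1)=0 G2=G1=0 -> 100
Step 2: G0=NOT G2=NOT 0=1 G1=(1+0>=1)=1 G2=G1=0 -> 110
Step 3: G0=NOT G2=NOT 0=1 G1=(1+1>=1)=1 G2=G1=1 -> 111
Step 4: G0=NOT G2=NOT 1=0 G1=(1+1>=1)=1 G2=G1=1 -> 011
Step 5: G0=NOT G2=NOT 1=0 G1=(0+1>=1)=1 G2=G1=1 -> 011
State from step 5 equals state from step 4 -> cycle length 1

Answer: 1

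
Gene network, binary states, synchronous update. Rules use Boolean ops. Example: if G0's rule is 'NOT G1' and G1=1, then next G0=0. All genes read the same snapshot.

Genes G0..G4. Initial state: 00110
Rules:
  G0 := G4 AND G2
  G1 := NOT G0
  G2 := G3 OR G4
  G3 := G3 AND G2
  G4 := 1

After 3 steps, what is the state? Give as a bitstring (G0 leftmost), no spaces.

Step 1: G0=G4&G2=0&1=0 G1=NOT G0=NOT 0=1 G2=G3|G4=1|0=1 G3=G3&G2=1&1=1 G4=1(const) -> 01111
Step 2: G0=G4&G2=1&1=1 G1=NOT G0=NOT 0=1 G2=G3|G4=1|1=1 G3=G3&G2=1&1=1 G4=1(const) -> 11111
Step 3: G0=G4&G2=1&1=1 G1=NOT G0=NOT 1=0 G2=G3|G4=1|1=1 G3=G3&G2=1&1=1 G4=1(const) -> 10111

10111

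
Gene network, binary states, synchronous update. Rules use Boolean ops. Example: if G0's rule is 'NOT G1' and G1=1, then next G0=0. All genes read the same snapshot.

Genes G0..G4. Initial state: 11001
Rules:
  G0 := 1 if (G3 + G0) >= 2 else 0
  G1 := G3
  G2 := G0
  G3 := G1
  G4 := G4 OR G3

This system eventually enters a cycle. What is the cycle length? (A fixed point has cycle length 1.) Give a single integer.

Step 0: 11001
Step 1: G0=(0+1>=2)=0 G1=G3=0 G2=G0=1 G3=G1=1 G4=G4|G3=1|0=1 -> 00111
Step 2: G0=(1+0>=2)=0 G1=G3=1 G2=G0=0 G3=G1=0 G4=G4|G3=1|1=1 -> 01001
Step 3: G0=(0+0>=2)=0 G1=G3=0 G2=G0=0 G3=G1=1 G4=G4|G3=1|0=1 -> 00011
Step 4: G0=(1+0>=2)=0 G1=G3=1 G2=G0=0 G3=G1=0 G4=G4|G3=1|1=1 -> 01001
State from step 4 equals state from step 2 -> cycle length 2

Answer: 2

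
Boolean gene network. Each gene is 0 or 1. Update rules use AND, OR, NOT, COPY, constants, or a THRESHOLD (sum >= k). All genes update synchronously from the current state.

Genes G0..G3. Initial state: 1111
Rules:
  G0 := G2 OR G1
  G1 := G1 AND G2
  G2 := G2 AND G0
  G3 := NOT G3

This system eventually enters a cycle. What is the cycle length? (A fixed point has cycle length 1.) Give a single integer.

Answer: 2

Derivation:
Step 0: 1111
Step 1: G0=G2|G1=1|1=1 G1=G1&G2=1&1=1 G2=G2&G0=1&1=1 G3=NOT G3=NOT 1=0 -> 1110
Step 2: G0=G2|G1=1|1=1 G1=G1&G2=1&1=1 G2=G2&G0=1&1=1 G3=NOT G3=NOT 0=1 -> 1111
State from step 2 equals state from step 0 -> cycle length 2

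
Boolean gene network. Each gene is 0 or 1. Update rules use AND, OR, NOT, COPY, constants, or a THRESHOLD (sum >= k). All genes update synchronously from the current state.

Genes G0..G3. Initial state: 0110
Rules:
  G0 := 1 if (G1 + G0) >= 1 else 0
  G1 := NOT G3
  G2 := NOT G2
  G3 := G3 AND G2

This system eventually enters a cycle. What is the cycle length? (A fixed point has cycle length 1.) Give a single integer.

Step 0: 0110
Step 1: G0=(1+0>=1)=1 G1=NOT G3=NOT 0=1 G2=NOT G2=NOT 1=0 G3=G3&G2=0&1=0 -> 1100
Step 2: G0=(1+1>=1)=1 G1=NOT G3=NOT 0=1 G2=NOT G2=NOT 0=1 G3=G3&G2=0&0=0 -> 1110
Step 3: G0=(1+1>=1)=1 G1=NOT G3=NOT 0=1 G2=NOT G2=NOT 1=0 G3=G3&G2=0&1=0 -> 1100
State from step 3 equals state from step 1 -> cycle length 2

Answer: 2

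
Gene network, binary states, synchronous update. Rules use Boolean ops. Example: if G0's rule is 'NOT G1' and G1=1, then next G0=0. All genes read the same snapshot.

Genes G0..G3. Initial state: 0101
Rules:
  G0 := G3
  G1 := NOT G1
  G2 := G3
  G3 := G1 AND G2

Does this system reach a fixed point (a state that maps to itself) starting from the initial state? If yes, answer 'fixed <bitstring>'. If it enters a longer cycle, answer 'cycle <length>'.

Step 0: 0101
Step 1: G0=G3=1 G1=NOT G1=NOT 1=0 G2=G3=1 G3=G1&G2=1&0=0 -> 1010
Step 2: G0=G3=0 G1=NOT G1=NOT 0=1 G2=G3=0 G3=G1&G2=0&1=0 -> 0100
Step 3: G0=G3=0 G1=NOT G1=NOT 1=0 G2=G3=0 G3=G1&G2=1&0=0 -> 0000
Step 4: G0=G3=0 G1=NOT G1=NOT 0=1 G2=G3=0 G3=G1&G2=0&0=0 -> 0100
Cycle of length 2 starting at step 2 -> no fixed point

Answer: cycle 2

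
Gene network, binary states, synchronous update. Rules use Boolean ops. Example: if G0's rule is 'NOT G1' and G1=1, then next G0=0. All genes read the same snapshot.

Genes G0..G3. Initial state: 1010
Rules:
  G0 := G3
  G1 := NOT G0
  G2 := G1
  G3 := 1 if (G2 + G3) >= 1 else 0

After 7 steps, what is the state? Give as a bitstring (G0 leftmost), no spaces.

Step 1: G0=G3=0 G1=NOT G0=NOT 1=0 G2=G1=0 G3=(1+0>=1)=1 -> 0001
Step 2: G0=G3=1 G1=NOT G0=NOT 0=1 G2=G1=0 G3=(0+1>=1)=1 -> 1101
Step 3: G0=G3=1 G1=NOT G0=NOT 1=0 G2=G1=1 G3=(0+1>=1)=1 -> 1011
Step 4: G0=G3=1 G1=NOT G0=NOT 1=0 G2=G1=0 G3=(1+1>=1)=1 -> 1001
Step 5: G0=G3=1 G1=NOT G0=NOT 1=0 G2=G1=0 G3=(0+1>=1)=1 -> 1001
Step 6: G0=G3=1 G1=NOT G0=NOT 1=0 G2=G1=0 G3=(0+1>=1)=1 -> 1001
Step 7: G0=G3=1 G1=NOT G0=NOT 1=0 G2=G1=0 G3=(0+1>=1)=1 -> 1001

1001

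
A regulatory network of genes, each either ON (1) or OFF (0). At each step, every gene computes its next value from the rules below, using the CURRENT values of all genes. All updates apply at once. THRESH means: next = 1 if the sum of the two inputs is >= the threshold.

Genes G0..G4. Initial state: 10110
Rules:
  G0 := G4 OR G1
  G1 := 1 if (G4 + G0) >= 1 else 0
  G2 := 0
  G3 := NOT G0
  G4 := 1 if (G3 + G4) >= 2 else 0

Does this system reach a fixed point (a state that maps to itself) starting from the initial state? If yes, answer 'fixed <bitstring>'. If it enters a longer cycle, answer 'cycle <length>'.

Answer: cycle 2

Derivation:
Step 0: 10110
Step 1: G0=G4|G1=0|0=0 G1=(0+1>=1)=1 G2=0(const) G3=NOT G0=NOT 1=0 G4=(1+0>=2)=0 -> 01000
Step 2: G0=G4|G1=0|1=1 G1=(0+0>=1)=0 G2=0(const) G3=NOT G0=NOT 0=1 G4=(0+0>=2)=0 -> 10010
Step 3: G0=G4|G1=0|0=0 G1=(0+1>=1)=1 G2=0(const) G3=NOT G0=NOT 1=0 G4=(1+0>=2)=0 -> 01000
Cycle of length 2 starting at step 1 -> no fixed point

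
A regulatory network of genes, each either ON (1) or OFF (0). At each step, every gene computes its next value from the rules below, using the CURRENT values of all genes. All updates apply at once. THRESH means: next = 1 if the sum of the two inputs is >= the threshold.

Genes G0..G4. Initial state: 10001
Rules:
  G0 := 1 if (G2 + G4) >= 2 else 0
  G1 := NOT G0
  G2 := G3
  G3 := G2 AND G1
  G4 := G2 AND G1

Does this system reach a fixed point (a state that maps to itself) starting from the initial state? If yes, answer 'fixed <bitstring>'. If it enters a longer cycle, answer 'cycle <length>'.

Answer: fixed 01000

Derivation:
Step 0: 10001
Step 1: G0=(0+1>=2)=0 G1=NOT G0=NOT 1=0 G2=G3=0 G3=G2&G1=0&0=0 G4=G2&G1=0&0=0 -> 00000
Step 2: G0=(0+0>=2)=0 G1=NOT G0=NOT 0=1 G2=G3=0 G3=G2&G1=0&0=0 G4=G2&G1=0&0=0 -> 01000
Step 3: G0=(0+0>=2)=0 G1=NOT G0=NOT 0=1 G2=G3=0 G3=G2&G1=0&1=0 G4=G2&G1=0&1=0 -> 01000
Fixed point reached at step 2: 01000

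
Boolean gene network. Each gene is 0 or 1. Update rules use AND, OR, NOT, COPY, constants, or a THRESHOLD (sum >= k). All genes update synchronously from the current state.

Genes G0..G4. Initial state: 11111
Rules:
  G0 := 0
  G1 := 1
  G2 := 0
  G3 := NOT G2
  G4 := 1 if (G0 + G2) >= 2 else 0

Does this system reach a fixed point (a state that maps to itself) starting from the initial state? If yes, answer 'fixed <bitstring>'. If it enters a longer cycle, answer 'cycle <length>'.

Answer: fixed 01010

Derivation:
Step 0: 11111
Step 1: G0=0(const) G1=1(const) G2=0(const) G3=NOT G2=NOT 1=0 G4=(1+1>=2)=1 -> 01001
Step 2: G0=0(const) G1=1(const) G2=0(const) G3=NOT G2=NOT 0=1 G4=(0+0>=2)=0 -> 01010
Step 3: G0=0(const) G1=1(const) G2=0(const) G3=NOT G2=NOT 0=1 G4=(0+0>=2)=0 -> 01010
Fixed point reached at step 2: 01010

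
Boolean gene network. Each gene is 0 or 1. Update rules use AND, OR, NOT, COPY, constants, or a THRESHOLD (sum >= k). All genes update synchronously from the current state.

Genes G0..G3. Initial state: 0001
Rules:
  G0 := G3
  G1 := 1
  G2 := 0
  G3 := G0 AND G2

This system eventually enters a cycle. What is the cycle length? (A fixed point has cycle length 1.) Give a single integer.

Answer: 1

Derivation:
Step 0: 0001
Step 1: G0=G3=1 G1=1(const) G2=0(const) G3=G0&G2=0&0=0 -> 1100
Step 2: G0=G3=0 G1=1(const) G2=0(const) G3=G0&G2=1&0=0 -> 0100
Step 3: G0=G3=0 G1=1(const) G2=0(const) G3=G0&G2=0&0=0 -> 0100
State from step 3 equals state from step 2 -> cycle length 1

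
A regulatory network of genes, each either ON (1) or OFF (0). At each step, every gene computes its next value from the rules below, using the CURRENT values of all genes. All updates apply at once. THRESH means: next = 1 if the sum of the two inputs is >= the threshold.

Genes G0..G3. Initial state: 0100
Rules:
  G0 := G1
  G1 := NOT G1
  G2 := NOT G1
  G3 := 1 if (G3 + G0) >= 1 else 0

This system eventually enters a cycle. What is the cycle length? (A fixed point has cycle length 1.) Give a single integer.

Answer: 2

Derivation:
Step 0: 0100
Step 1: G0=G1=1 G1=NOT G1=NOT 1=0 G2=NOT G1=NOT 1=0 G3=(0+0>=1)=0 -> 1000
Step 2: G0=G1=0 G1=NOT G1=NOT 0=1 G2=NOT G1=NOT 0=1 G3=(0+1>=1)=1 -> 0111
Step 3: G0=G1=1 G1=NOT G1=NOT 1=0 G2=NOT G1=NOT 1=0 G3=(1+0>=1)=1 -> 1001
Step 4: G0=G1=0 G1=NOT G1=NOT 0=1 G2=NOT G1=NOT 0=1 G3=(1+1>=1)=1 -> 0111
State from step 4 equals state from step 2 -> cycle length 2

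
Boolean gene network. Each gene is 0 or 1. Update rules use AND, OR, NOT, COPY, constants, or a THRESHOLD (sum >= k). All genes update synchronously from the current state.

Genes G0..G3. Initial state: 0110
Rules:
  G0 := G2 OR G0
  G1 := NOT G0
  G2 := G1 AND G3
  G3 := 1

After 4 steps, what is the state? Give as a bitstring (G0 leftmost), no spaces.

Step 1: G0=G2|G0=1|0=1 G1=NOT G0=NOT 0=1 G2=G1&G3=1&0=0 G3=1(const) -> 1101
Step 2: G0=G2|G0=0|1=1 G1=NOT G0=NOT 1=0 G2=G1&G3=1&1=1 G3=1(const) -> 1011
Step 3: G0=G2|G0=1|1=1 G1=NOT G0=NOT 1=0 G2=G1&G3=0&1=0 G3=1(const) -> 1001
Step 4: G0=G2|G0=0|1=1 G1=NOT G0=NOT 1=0 G2=G1&G3=0&1=0 G3=1(const) -> 1001

1001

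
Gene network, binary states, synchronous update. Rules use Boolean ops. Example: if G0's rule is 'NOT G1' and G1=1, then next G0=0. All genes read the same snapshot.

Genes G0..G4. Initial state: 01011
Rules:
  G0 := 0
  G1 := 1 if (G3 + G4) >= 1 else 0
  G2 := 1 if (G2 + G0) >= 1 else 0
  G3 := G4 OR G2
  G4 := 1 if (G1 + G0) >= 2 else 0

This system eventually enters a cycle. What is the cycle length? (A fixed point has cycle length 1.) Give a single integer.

Step 0: 01011
Step 1: G0=0(const) G1=(1+1>=1)=1 G2=(0+0>=1)=0 G3=G4|G2=1|0=1 G4=(1+0>=2)=0 -> 01010
Step 2: G0=0(const) G1=(1+0>=1)=1 G2=(0+0>=1)=0 G3=G4|G2=0|0=0 G4=(1+0>=2)=0 -> 01000
Step 3: G0=0(const) G1=(0+0>=1)=0 G2=(0+0>=1)=0 G3=G4|G2=0|0=0 G4=(1+0>=2)=0 -> 00000
Step 4: G0=0(const) G1=(0+0>=1)=0 G2=(0+0>=1)=0 G3=G4|G2=0|0=0 G4=(0+0>=2)=0 -> 00000
State from step 4 equals state from step 3 -> cycle length 1

Answer: 1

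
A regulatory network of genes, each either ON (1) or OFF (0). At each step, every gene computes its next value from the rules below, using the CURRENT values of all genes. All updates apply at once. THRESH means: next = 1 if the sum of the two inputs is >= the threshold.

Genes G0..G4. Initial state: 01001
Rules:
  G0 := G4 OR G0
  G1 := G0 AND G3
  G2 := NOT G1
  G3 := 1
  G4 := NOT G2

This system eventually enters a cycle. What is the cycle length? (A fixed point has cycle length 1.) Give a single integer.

Answer: 1

Derivation:
Step 0: 01001
Step 1: G0=G4|G0=1|0=1 G1=G0&G3=0&0=0 G2=NOT G1=NOT 1=0 G3=1(const) G4=NOT G2=NOT 0=1 -> 10011
Step 2: G0=G4|G0=1|1=1 G1=G0&G3=1&1=1 G2=NOT G1=NOT 0=1 G3=1(const) G4=NOT G2=NOT 0=1 -> 11111
Step 3: G0=G4|G0=1|1=1 G1=G0&G3=1&1=1 G2=NOT G1=NOT 1=0 G3=1(const) G4=NOT G2=NOT 1=0 -> 11010
Step 4: G0=G4|G0=0|1=1 G1=G0&G3=1&1=1 G2=NOT G1=NOT 1=0 G3=1(const) G4=NOT G2=NOT 0=1 -> 11011
Step 5: G0=G4|G0=1|1=1 G1=G0&G3=1&1=1 G2=NOT G1=NOT 1=0 G3=1(const) G4=NOT G2=NOT 0=1 -> 11011
State from step 5 equals state from step 4 -> cycle length 1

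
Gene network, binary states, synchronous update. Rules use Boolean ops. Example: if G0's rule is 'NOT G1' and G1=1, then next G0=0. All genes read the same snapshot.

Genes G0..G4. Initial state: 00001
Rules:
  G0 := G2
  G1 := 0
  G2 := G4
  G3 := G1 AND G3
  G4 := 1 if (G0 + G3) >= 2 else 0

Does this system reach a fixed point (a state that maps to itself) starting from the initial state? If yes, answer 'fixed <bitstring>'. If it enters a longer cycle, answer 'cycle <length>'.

Step 0: 00001
Step 1: G0=G2=0 G1=0(const) G2=G4=1 G3=G1&G3=0&0=0 G4=(0+0>=2)=0 -> 00100
Step 2: G0=G2=1 G1=0(const) G2=G4=0 G3=G1&G3=0&0=0 G4=(0+0>=2)=0 -> 10000
Step 3: G0=G2=0 G1=0(const) G2=G4=0 G3=G1&G3=0&0=0 G4=(1+0>=2)=0 -> 00000
Step 4: G0=G2=0 G1=0(const) G2=G4=0 G3=G1&G3=0&0=0 G4=(0+0>=2)=0 -> 00000
Fixed point reached at step 3: 00000

Answer: fixed 00000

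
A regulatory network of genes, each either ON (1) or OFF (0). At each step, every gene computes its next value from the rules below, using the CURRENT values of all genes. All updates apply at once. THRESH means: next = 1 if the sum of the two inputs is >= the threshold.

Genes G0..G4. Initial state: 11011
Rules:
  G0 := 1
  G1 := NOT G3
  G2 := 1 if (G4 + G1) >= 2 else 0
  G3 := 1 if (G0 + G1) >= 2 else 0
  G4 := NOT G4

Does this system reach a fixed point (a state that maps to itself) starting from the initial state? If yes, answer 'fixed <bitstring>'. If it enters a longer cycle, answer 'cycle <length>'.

Answer: cycle 4

Derivation:
Step 0: 11011
Step 1: G0=1(const) G1=NOT G3=NOT 1=0 G2=(1+1>=2)=1 G3=(1+1>=2)=1 G4=NOT G4=NOT 1=0 -> 10110
Step 2: G0=1(const) G1=NOT G3=NOT 1=0 G2=(0+0>=2)=0 G3=(1+0>=2)=0 G4=NOT G4=NOT 0=1 -> 10001
Step 3: G0=1(const) G1=NOT G3=NOT 0=1 G2=(1+0>=2)=0 G3=(1+0>=2)=0 G4=NOT G4=NOT 1=0 -> 11000
Step 4: G0=1(const) G1=NOT G3=NOT 0=1 G2=(0+1>=2)=0 G3=(1+1>=2)=1 G4=NOT G4=NOT 0=1 -> 11011
Cycle of length 4 starting at step 0 -> no fixed point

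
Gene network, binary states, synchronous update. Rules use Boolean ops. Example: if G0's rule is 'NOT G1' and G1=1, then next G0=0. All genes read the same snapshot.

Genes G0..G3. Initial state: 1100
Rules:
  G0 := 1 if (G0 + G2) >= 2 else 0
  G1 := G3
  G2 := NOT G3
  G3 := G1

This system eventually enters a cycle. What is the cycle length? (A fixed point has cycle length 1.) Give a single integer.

Step 0: 1100
Step 1: G0=(1+0>=2)=0 G1=G3=0 G2=NOT G3=NOT 0=1 G3=G1=1 -> 0011
Step 2: G0=(0+1>=2)=0 G1=G3=1 G2=NOT G3=NOT 1=0 G3=G1=0 -> 0100
Step 3: G0=(0+0>=2)=0 G1=G3=0 G2=NOT G3=NOT 0=1 G3=G1=1 -> 0011
State from step 3 equals state from step 1 -> cycle length 2

Answer: 2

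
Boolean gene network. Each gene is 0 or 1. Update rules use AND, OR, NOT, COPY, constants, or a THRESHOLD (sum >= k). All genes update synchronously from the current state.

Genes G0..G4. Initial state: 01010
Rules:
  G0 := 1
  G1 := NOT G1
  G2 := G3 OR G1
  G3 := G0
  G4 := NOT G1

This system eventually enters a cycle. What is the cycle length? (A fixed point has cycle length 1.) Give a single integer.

Step 0: 01010
Step 1: G0=1(const) G1=NOT G1=NOT 1=0 G2=G3|G1=1|1=1 G3=G0=0 G4=NOT G1=NOT 1=0 -> 10100
Step 2: G0=1(const) G1=NOT G1=NOT 0=1 G2=G3|G1=0|0=0 G3=G0=1 G4=NOT G1=NOT 0=1 -> 11011
Step 3: G0=1(const) G1=NOT G1=NOT 1=0 G2=G3|G1=1|1=1 G3=G0=1 G4=NOT G1=NOT 1=0 -> 10110
Step 4: G0=1(const) G1=NOT G1=NOT 0=1 G2=G3|G1=1|0=1 G3=G0=1 G4=NOT G1=NOT 0=1 -> 11111
Step 5: G0=1(const) G1=NOT G1=NOT 1=0 G2=G3|G1=1|1=1 G3=G0=1 G4=NOT G1=NOT 1=0 -> 10110
State from step 5 equals state from step 3 -> cycle length 2

Answer: 2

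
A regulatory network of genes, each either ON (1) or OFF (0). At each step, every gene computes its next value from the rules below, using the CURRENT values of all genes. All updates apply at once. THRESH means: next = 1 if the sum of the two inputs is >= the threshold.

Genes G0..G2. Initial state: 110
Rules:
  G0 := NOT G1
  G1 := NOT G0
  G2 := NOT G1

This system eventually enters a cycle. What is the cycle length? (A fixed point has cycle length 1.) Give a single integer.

Answer: 2

Derivation:
Step 0: 110
Step 1: G0=NOT G1=NOT 1=0 G1=NOT G0=NOT 1=0 G2=NOT G1=NOT 1=0 -> 000
Step 2: G0=NOT G1=NOT 0=1 G1=NOT G0=NOT 0=1 G2=NOT G1=NOT 0=1 -> 111
Step 3: G0=NOT G1=NOT 1=0 G1=NOT G0=NOT 1=0 G2=NOT G1=NOT 1=0 -> 000
State from step 3 equals state from step 1 -> cycle length 2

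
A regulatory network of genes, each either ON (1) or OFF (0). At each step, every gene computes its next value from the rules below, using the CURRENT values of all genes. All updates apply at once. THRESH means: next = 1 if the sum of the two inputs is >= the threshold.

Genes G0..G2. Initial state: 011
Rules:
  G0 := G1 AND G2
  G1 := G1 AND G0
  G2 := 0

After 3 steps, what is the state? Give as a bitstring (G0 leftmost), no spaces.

Step 1: G0=G1&G2=1&1=1 G1=G1&G0=1&0=0 G2=0(const) -> 100
Step 2: G0=G1&G2=0&0=0 G1=G1&G0=0&1=0 G2=0(const) -> 000
Step 3: G0=G1&G2=0&0=0 G1=G1&G0=0&0=0 G2=0(const) -> 000

000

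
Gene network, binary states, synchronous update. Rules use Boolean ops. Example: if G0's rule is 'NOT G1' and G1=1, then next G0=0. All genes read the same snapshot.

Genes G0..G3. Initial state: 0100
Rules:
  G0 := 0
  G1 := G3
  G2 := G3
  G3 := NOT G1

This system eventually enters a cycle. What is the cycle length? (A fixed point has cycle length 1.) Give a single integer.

Step 0: 0100
Step 1: G0=0(const) G1=G3=0 G2=G3=0 G3=NOT G1=NOT 1=0 -> 0000
Step 2: G0=0(const) G1=G3=0 G2=G3=0 G3=NOT G1=NOT 0=1 -> 0001
Step 3: G0=0(const) G1=G3=1 G2=G3=1 G3=NOT G1=NOT 0=1 -> 0111
Step 4: G0=0(const) G1=G3=1 G2=G3=1 G3=NOT G1=NOT 1=0 -> 0110
Step 5: G0=0(const) G1=G3=0 G2=G3=0 G3=NOT G1=NOT 1=0 -> 0000
State from step 5 equals state from step 1 -> cycle length 4

Answer: 4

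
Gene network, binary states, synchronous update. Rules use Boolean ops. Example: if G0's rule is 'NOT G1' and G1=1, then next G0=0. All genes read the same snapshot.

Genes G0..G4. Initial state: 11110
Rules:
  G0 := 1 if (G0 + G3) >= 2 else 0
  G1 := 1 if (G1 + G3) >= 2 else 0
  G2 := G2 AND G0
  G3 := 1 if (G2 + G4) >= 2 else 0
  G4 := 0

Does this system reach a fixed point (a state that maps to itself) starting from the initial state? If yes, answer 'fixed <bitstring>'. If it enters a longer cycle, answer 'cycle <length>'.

Step 0: 11110
Step 1: G0=(1+1>=2)=1 G1=(1+1>=2)=1 G2=G2&G0=1&1=1 G3=(1+0>=2)=0 G4=0(const) -> 11100
Step 2: G0=(1+0>=2)=0 G1=(1+0>=2)=0 G2=G2&G0=1&1=1 G3=(1+0>=2)=0 G4=0(const) -> 00100
Step 3: G0=(0+0>=2)=0 G1=(0+0>=2)=0 G2=G2&G0=1&0=0 G3=(1+0>=2)=0 G4=0(const) -> 00000
Step 4: G0=(0+0>=2)=0 G1=(0+0>=2)=0 G2=G2&G0=0&0=0 G3=(0+0>=2)=0 G4=0(const) -> 00000
Fixed point reached at step 3: 00000

Answer: fixed 00000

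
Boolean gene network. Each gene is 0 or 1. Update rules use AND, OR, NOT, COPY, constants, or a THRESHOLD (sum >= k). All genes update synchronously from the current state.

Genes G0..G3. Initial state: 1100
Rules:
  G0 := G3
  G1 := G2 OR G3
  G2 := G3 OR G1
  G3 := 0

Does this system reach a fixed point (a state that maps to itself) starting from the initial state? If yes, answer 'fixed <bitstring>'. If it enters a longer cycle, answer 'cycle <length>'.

Step 0: 1100
Step 1: G0=G3=0 G1=G2|G3=0|0=0 G2=G3|G1=0|1=1 G3=0(const) -> 0010
Step 2: G0=G3=0 G1=G2|G3=1|0=1 G2=G3|G1=0|0=0 G3=0(const) -> 0100
Step 3: G0=G3=0 G1=G2|G3=0|0=0 G2=G3|G1=0|1=1 G3=0(const) -> 0010
Cycle of length 2 starting at step 1 -> no fixed point

Answer: cycle 2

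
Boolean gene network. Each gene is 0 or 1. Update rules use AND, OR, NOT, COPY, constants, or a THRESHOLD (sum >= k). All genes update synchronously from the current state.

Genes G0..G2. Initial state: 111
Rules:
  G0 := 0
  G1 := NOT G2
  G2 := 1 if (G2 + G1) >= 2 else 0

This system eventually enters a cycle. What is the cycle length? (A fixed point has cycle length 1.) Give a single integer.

Step 0: 111
Step 1: G0=0(const) G1=NOT G2=NOT 1=0 G2=(1+1>=2)=1 -> 001
Step 2: G0=0(const) G1=NOT G2=NOT 1=0 G2=(1+0>=2)=0 -> 000
Step 3: G0=0(const) G1=NOT G2=NOT 0=1 G2=(0+0>=2)=0 -> 010
Step 4: G0=0(const) G1=NOT G2=NOT 0=1 G2=(0+1>=2)=0 -> 010
State from step 4 equals state from step 3 -> cycle length 1

Answer: 1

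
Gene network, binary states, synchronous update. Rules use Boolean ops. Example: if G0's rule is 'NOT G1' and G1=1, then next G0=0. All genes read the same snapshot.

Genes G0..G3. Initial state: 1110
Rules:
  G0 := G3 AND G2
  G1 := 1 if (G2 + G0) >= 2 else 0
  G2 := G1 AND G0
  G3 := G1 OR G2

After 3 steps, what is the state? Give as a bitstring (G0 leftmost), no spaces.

Step 1: G0=G3&G2=0&1=0 G1=(1+1>=2)=1 G2=G1&G0=1&1=1 G3=G1|G2=1|1=1 -> 0111
Step 2: G0=G3&G2=1&1=1 G1=(1+0>=2)=0 G2=G1&G0=1&0=0 G3=G1|G2=1|1=1 -> 1001
Step 3: G0=G3&G2=1&0=0 G1=(0+1>=2)=0 G2=G1&G0=0&1=0 G3=G1|G2=0|0=0 -> 0000

0000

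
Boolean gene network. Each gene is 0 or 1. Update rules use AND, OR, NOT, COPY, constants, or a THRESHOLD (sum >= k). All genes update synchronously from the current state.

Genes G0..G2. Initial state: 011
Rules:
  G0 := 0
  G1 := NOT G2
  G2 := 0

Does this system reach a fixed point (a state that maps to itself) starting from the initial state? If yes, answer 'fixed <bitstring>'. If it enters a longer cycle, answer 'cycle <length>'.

Step 0: 011
Step 1: G0=0(const) G1=NOT G2=NOT 1=0 G2=0(const) -> 000
Step 2: G0=0(const) G1=NOT G2=NOT 0=1 G2=0(const) -> 010
Step 3: G0=0(const) G1=NOT G2=NOT 0=1 G2=0(const) -> 010
Fixed point reached at step 2: 010

Answer: fixed 010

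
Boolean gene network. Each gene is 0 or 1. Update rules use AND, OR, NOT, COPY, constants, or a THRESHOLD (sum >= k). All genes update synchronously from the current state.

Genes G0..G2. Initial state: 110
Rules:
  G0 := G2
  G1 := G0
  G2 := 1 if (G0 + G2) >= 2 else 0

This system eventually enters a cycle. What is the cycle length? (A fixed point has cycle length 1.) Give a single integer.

Step 0: 110
Step 1: G0=G2=0 G1=G0=1 G2=(1+0>=2)=0 -> 010
Step 2: G0=G2=0 G1=G0=0 G2=(0+0>=2)=0 -> 000
Step 3: G0=G2=0 G1=G0=0 G2=(0+0>=2)=0 -> 000
State from step 3 equals state from step 2 -> cycle length 1

Answer: 1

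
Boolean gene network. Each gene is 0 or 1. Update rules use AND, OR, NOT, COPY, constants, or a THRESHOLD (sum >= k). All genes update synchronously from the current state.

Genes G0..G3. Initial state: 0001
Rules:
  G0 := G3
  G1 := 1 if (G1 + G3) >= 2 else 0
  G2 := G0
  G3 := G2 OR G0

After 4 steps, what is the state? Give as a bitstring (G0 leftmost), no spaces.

Step 1: G0=G3=1 G1=(0+1>=2)=0 G2=G0=0 G3=G2|G0=0|0=0 -> 1000
Step 2: G0=G3=0 G1=(0+0>=2)=0 G2=G0=1 G3=G2|G0=0|1=1 -> 0011
Step 3: G0=G3=1 G1=(0+1>=2)=0 G2=G0=0 G3=G2|G0=1|0=1 -> 1001
Step 4: G0=G3=1 G1=(0+1>=2)=0 G2=G0=1 G3=G2|G0=0|1=1 -> 1011

1011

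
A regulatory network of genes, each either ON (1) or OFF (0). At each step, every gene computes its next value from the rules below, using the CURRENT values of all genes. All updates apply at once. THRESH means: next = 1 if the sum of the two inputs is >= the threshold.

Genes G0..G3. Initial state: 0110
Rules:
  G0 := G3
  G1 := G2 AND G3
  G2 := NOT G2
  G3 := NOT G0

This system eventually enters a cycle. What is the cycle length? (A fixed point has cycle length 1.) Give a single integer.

Step 0: 0110
Step 1: G0=G3=0 G1=G2&G3=1&0=0 G2=NOT G2=NOT 1=0 G3=NOT G0=NOT 0=1 -> 0001
Step 2: G0=G3=1 G1=G2&G3=0&1=0 G2=NOT G2=NOT 0=1 G3=NOT G0=NOT 0=1 -> 1011
Step 3: G0=G3=1 G1=G2&G3=1&1=1 G2=NOT G2=NOT 1=0 G3=NOT G0=NOT 1=0 -> 1100
Step 4: G0=G3=0 G1=G2&G3=0&0=0 G2=NOT G2=NOT 0=1 G3=NOT G0=NOT 1=0 -> 0010
Step 5: G0=G3=0 G1=G2&G3=1&0=0 G2=NOT G2=NOT 1=0 G3=NOT G0=NOT 0=1 -> 0001
State from step 5 equals state from step 1 -> cycle length 4

Answer: 4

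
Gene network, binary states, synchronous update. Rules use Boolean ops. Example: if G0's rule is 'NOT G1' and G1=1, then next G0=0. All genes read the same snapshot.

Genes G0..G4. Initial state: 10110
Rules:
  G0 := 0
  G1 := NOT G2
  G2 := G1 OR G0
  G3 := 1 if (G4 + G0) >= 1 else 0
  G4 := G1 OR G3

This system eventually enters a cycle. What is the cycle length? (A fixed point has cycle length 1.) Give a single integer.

Step 0: 10110
Step 1: G0=0(const) G1=NOT G2=NOT 1=0 G2=G1|G0=0|1=1 G3=(0+1>=1)=1 G4=G1|G3=0|1=1 -> 00111
Step 2: G0=0(const) G1=NOT G2=NOT 1=0 G2=G1|G0=0|0=0 G3=(1+0>=1)=1 G4=G1|G3=0|1=1 -> 00011
Step 3: G0=0(const) G1=NOT G2=NOT 0=1 G2=G1|G0=0|0=0 G3=(1+0>=1)=1 G4=G1|G3=0|1=1 -> 01011
Step 4: G0=0(const) G1=NOT G2=NOT 0=1 G2=G1|G0=1|0=1 G3=(1+0>=1)=1 G4=G1|G3=1|1=1 -> 01111
Step 5: G0=0(const) G1=NOT G2=NOT 1=0 G2=G1|G0=1|0=1 G3=(1+0>=1)=1 G4=G1|G3=1|1=1 -> 00111
State from step 5 equals state from step 1 -> cycle length 4

Answer: 4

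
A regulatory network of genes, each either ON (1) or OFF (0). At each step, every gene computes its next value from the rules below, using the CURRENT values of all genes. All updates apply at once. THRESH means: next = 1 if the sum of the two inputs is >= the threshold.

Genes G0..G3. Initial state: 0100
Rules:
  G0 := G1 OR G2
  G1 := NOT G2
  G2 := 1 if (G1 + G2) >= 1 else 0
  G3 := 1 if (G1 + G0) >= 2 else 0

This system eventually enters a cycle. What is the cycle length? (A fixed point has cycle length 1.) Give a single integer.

Step 0: 0100
Step 1: G0=G1|G2=1|0=1 G1=NOT G2=NOT 0=1 G2=(1+0>=1)=1 G3=(1+0>=2)=0 -> 1110
Step 2: G0=G1|G2=1|1=1 G1=NOT G2=NOT 1=0 G2=(1+1>=1)=1 G3=(1+1>=2)=1 -> 1011
Step 3: G0=G1|G2=0|1=1 G1=NOT G2=NOT 1=0 G2=(0+1>=1)=1 G3=(0+1>=2)=0 -> 1010
Step 4: G0=G1|G2=0|1=1 G1=NOT G2=NOT 1=0 G2=(0+1>=1)=1 G3=(0+1>=2)=0 -> 1010
State from step 4 equals state from step 3 -> cycle length 1

Answer: 1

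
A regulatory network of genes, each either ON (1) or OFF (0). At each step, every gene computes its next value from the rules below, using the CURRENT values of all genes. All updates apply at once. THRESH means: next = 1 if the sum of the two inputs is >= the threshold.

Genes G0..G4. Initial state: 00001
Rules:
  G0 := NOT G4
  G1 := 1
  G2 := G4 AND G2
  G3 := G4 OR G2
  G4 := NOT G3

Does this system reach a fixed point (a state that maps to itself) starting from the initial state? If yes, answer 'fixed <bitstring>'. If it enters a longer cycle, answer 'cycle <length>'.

Step 0: 00001
Step 1: G0=NOT G4=NOT 1=0 G1=1(const) G2=G4&G2=1&0=0 G3=G4|G2=1|0=1 G4=NOT G3=NOT 0=1 -> 01011
Step 2: G0=NOT G4=NOT 1=0 G1=1(const) G2=G4&G2=1&0=0 G3=G4|G2=1|0=1 G4=NOT G3=NOT 1=0 -> 01010
Step 3: G0=NOT G4=NOT 0=1 G1=1(const) G2=G4&G2=0&0=0 G3=G4|G2=0|0=0 G4=NOT G3=NOT 1=0 -> 11000
Step 4: G0=NOT G4=NOT 0=1 G1=1(const) G2=G4&G2=0&0=0 G3=G4|G2=0|0=0 G4=NOT G3=NOT 0=1 -> 11001
Step 5: G0=NOT G4=NOT 1=0 G1=1(const) G2=G4&G2=1&0=0 G3=G4|G2=1|0=1 G4=NOT G3=NOT 0=1 -> 01011
Cycle of length 4 starting at step 1 -> no fixed point

Answer: cycle 4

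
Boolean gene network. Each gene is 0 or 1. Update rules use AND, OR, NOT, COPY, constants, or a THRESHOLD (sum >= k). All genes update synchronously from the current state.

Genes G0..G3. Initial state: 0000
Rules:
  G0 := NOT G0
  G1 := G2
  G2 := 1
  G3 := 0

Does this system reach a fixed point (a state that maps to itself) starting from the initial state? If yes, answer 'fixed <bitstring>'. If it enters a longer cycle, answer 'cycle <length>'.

Step 0: 0000
Step 1: G0=NOT G0=NOT 0=1 G1=G2=0 G2=1(const) G3=0(const) -> 1010
Step 2: G0=NOT G0=NOT 1=0 G1=G2=1 G2=1(const) G3=0(const) -> 0110
Step 3: G0=NOT G0=NOT 0=1 G1=G2=1 G2=1(const) G3=0(const) -> 1110
Step 4: G0=NOT G0=NOT 1=0 G1=G2=1 G2=1(const) G3=0(const) -> 0110
Cycle of length 2 starting at step 2 -> no fixed point

Answer: cycle 2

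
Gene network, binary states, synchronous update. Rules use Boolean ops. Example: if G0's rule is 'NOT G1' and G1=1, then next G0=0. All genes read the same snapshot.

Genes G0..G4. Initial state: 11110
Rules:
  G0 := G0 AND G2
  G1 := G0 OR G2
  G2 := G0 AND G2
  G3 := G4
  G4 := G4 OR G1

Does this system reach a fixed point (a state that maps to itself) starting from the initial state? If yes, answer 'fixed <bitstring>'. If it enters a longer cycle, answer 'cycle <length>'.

Answer: fixed 11111

Derivation:
Step 0: 11110
Step 1: G0=G0&G2=1&1=1 G1=G0|G2=1|1=1 G2=G0&G2=1&1=1 G3=G4=0 G4=G4|G1=0|1=1 -> 11101
Step 2: G0=G0&G2=1&1=1 G1=G0|G2=1|1=1 G2=G0&G2=1&1=1 G3=G4=1 G4=G4|G1=1|1=1 -> 11111
Step 3: G0=G0&G2=1&1=1 G1=G0|G2=1|1=1 G2=G0&G2=1&1=1 G3=G4=1 G4=G4|G1=1|1=1 -> 11111
Fixed point reached at step 2: 11111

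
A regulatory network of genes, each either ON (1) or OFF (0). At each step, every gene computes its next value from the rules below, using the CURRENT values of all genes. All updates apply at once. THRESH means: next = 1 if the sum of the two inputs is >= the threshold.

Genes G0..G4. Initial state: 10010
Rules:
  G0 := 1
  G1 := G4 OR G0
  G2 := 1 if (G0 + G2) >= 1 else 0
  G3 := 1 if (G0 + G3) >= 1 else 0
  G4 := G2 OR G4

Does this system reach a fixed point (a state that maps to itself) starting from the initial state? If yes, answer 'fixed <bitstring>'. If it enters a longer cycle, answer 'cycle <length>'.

Answer: fixed 11111

Derivation:
Step 0: 10010
Step 1: G0=1(const) G1=G4|G0=0|1=1 G2=(1+0>=1)=1 G3=(1+1>=1)=1 G4=G2|G4=0|0=0 -> 11110
Step 2: G0=1(const) G1=G4|G0=0|1=1 G2=(1+1>=1)=1 G3=(1+1>=1)=1 G4=G2|G4=1|0=1 -> 11111
Step 3: G0=1(const) G1=G4|G0=1|1=1 G2=(1+1>=1)=1 G3=(1+1>=1)=1 G4=G2|G4=1|1=1 -> 11111
Fixed point reached at step 2: 11111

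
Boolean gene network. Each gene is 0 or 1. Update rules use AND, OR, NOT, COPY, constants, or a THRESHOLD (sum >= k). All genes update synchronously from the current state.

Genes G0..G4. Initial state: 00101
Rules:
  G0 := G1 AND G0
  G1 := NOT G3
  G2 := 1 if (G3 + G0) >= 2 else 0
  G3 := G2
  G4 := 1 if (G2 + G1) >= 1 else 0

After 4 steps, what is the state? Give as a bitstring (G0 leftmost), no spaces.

Step 1: G0=G1&G0=0&0=0 G1=NOT G3=NOT 0=1 G2=(0+0>=2)=0 G3=G2=1 G4=(1+0>=1)=1 -> 01011
Step 2: G0=G1&G0=1&0=0 G1=NOT G3=NOT 1=0 G2=(1+0>=2)=0 G3=G2=0 G4=(0+1>=1)=1 -> 00001
Step 3: G0=G1&G0=0&0=0 G1=NOT G3=NOT 0=1 G2=(0+0>=2)=0 G3=G2=0 G4=(0+0>=1)=0 -> 01000
Step 4: G0=G1&G0=1&0=0 G1=NOT G3=NOT 0=1 G2=(0+0>=2)=0 G3=G2=0 G4=(0+1>=1)=1 -> 01001

01001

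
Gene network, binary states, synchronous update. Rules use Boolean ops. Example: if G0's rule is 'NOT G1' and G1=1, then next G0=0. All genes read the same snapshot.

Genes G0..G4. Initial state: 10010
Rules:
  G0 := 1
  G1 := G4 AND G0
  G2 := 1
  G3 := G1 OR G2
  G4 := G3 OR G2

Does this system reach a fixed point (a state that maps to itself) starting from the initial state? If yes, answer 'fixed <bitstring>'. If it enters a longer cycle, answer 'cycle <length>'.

Step 0: 10010
Step 1: G0=1(const) G1=G4&G0=0&1=0 G2=1(const) G3=G1|G2=0|0=0 G4=G3|G2=1|0=1 -> 10101
Step 2: G0=1(const) G1=G4&G0=1&1=1 G2=1(const) G3=G1|G2=0|1=1 G4=G3|G2=0|1=1 -> 11111
Step 3: G0=1(const) G1=G4&G0=1&1=1 G2=1(const) G3=G1|G2=1|1=1 G4=G3|G2=1|1=1 -> 11111
Fixed point reached at step 2: 11111

Answer: fixed 11111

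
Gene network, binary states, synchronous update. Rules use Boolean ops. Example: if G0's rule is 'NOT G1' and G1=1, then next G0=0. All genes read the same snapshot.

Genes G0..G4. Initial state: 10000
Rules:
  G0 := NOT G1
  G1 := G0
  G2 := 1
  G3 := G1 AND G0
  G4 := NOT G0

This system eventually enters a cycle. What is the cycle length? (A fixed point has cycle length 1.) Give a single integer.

Answer: 4

Derivation:
Step 0: 10000
Step 1: G0=NOT G1=NOT 0=1 G1=G0=1 G2=1(const) G3=G1&G0=0&1=0 G4=NOT G0=NOT 1=0 -> 11100
Step 2: G0=NOT G1=NOT 1=0 G1=G0=1 G2=1(const) G3=G1&G0=1&1=1 G4=NOT G0=NOT 1=0 -> 01110
Step 3: G0=NOT G1=NOT 1=0 G1=G0=0 G2=1(const) G3=G1&G0=1&0=0 G4=NOT G0=NOT 0=1 -> 00101
Step 4: G0=NOT G1=NOT 0=1 G1=G0=0 G2=1(const) G3=G1&G0=0&0=0 G4=NOT G0=NOT 0=1 -> 10101
Step 5: G0=NOT G1=NOT 0=1 G1=G0=1 G2=1(const) G3=G1&G0=0&1=0 G4=NOT G0=NOT 1=0 -> 11100
State from step 5 equals state from step 1 -> cycle length 4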